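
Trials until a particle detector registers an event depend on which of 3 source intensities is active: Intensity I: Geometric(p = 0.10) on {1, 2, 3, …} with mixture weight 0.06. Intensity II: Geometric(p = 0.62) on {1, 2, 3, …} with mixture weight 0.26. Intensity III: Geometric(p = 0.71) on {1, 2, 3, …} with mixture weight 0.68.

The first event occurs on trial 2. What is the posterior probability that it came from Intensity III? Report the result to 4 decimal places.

0.6775

By Bayes' theorem, P(k | x) = π_k f_k(x) / Σ_j π_j f_j(x).
Evaluate each component's likelihood at the observed value:
  f_I = 0.09
  f_II = 0.2356
  f_III = 0.2059
Multiply by the mixture weights:
  π_I·f_I = 0.06 × 0.09 = 0.0054
  π_II·f_II = 0.26 × 0.2356 = 0.061256
  π_III·f_III = 0.68 × 0.2059 = 0.140012
Denominator: 0.0054 + 0.061256 + 0.140012 = 0.206668
Responsibility of Intensity III: 0.140012 / 0.206668 ≈ 0.6775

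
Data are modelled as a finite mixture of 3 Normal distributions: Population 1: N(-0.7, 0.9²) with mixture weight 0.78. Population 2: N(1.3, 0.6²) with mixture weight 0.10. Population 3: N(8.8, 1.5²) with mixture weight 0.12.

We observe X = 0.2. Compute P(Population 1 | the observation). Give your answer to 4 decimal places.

By Bayes' theorem, P(k | x) = π_k f_k(x) / Σ_j π_j f_j(x).
Component likelihoods at x = 0.2:
  f_1 = 0.268856
  f_2 = 0.123852
  f_3 = 1.93619e-08
Weight by the priors:
  π_1·f_1 = 0.78 × 0.268856 = 0.209708
  π_2·f_2 = 0.10 × 0.123852 = 0.0123852
  π_3·f_3 = 0.12 × 1.93619e-08 = 2.32343e-09
Denominator: 0.209708 + 0.0123852 + 2.32343e-09 = 0.222093
So the posterior for Population 1 is 0.209708 / 0.222093 ≈ 0.9442.

0.9442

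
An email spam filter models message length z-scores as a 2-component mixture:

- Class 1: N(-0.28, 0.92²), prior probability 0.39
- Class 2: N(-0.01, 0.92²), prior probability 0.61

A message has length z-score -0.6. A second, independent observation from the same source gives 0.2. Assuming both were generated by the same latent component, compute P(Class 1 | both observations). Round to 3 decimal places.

By Bayes' theorem, P(k | x) = π_k f_k(x) / Σ_j π_j f_j(x).
Since both observations come from the same component, the likelihood for component k is f_k(x₁)·f_k(x₂).
  f_1 = [(1/(0.92·√(2π)))·exp(−(-0.6−-0.28)²/(2·0.92²)) = 0.433633·exp(-0.06049) = 0.408179] × [0.378453] = 0.154477
  f_2 = [(1/(0.92·√(2π)))·exp(−(-0.6−-0.01)²/(2·0.92²)) = 0.433633·exp(-0.20564) = 0.353033] × [0.422482] = 0.14915
Weight by the priors:
  π_1·f_1 = 0.39 × 0.154477 = 0.060246
  π_2·f_2 = 0.61 × 0.14915 = 0.0909817
Evidence: 0.060246 + 0.0909817 = 0.151228
Responsibility of Class 1: 0.060246 / 0.151228 ≈ 0.398

0.398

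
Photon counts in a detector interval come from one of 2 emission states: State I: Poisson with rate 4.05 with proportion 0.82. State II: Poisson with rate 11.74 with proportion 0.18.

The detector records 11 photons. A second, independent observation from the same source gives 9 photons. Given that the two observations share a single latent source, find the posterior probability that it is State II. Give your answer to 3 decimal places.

0.988

By Bayes' theorem, P(k | x) = P(Z=k) f_k(x) / Σ_j P(Z=j) f_j(x).
Since both observations come from the same component, the likelihood for component k is f_k(x₁)·f_k(x₂).
  p_I = [e^(−4.05)·4.05^11/11! = 0.00209873] × [0.0140747] = 2.9539e-05
  p_II = [e^(−11.74)·11.74^11/11! = 0.116567] × [0.0930321] = 0.0108445
Weight by the priors:
  P(Z=I)·p_I = 0.82 × 2.9539e-05 = 2.4222e-05
  P(Z=II)·p_II = 0.18 × 0.0108445 = 0.00195201
Marginal: 2.4222e-05 + 0.00195201 = 0.00197623
Responsibility of State II: 0.00195201 / 0.00197623 ≈ 0.988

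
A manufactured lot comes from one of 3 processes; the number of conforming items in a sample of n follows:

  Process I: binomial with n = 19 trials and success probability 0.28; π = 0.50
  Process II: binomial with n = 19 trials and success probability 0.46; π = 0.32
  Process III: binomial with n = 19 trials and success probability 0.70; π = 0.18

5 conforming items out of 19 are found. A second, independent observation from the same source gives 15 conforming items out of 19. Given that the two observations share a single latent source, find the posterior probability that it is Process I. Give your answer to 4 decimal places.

0.0125

Posterior ∝ prior × likelihood, so P(k | x) ∝ π_k f_k(x); normalise over all components.
Since both observations come from the same component, the likelihood for component k is f_k(x₁)·f_k(x₂).
  p_I = [0.201349] × [5.30987e-06] = 1.06914e-06
  p_II = [0.0429345] × [0.00287956] = 0.000123633
  p_III = [9.34744e-05] × [0.149053] = 1.39326e-05
Unnormalised posteriors:
  π_I·p_I = 0.50 × 1.06914e-06 = 5.3457e-07
  π_II·p_II = 0.32 × 0.000123633 = 3.95624e-05
  π_III·p_III = 0.18 × 1.39326e-05 = 2.50787e-06
Sum: 5.3457e-07 + 3.95624e-05 + 2.50787e-06 = 4.26049e-05
P(Process I | x₁, x₂) ≈ 0.0125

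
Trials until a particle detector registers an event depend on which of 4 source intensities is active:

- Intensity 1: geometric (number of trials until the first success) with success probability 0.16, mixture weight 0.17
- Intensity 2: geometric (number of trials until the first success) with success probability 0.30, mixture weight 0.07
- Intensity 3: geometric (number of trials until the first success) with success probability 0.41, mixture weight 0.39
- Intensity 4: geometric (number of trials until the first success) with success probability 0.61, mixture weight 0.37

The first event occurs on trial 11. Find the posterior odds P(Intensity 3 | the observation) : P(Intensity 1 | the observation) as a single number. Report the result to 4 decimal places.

0.1718

Only the two components matter; the odds are (π_i f_i(x)) / (π_j f_j(x)).
Evaluate each component's likelihood at the observed value:
  p_1 = 0.0279842
  p_2 = 0.00847426
  p_3 = 0.00209558
  p_4 = 4.96565e-05
Posterior odds = (π_3·p_3) / (π_1·p_1) = (0.39·0.00209558) / (0.17·0.0279842) = 0.000817276 / 0.00475731 ≈ 0.1718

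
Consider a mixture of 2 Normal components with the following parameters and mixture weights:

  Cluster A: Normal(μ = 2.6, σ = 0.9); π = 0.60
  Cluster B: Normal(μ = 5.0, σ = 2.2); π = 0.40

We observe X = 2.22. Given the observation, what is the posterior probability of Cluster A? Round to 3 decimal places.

By Bayes' theorem, P(k | x) = π_k f_k(x) / Σ_j π_j f_j(x).
Component likelihoods at x = 2.22:
  p_A = (1/(0.9·√(2π)))·exp(−(2.22−2.6)²/(2·0.9²)) = 0.443269·exp(-0.08914) = 0.405468
  p_B = (1/(2.2·√(2π)))·exp(−(2.22−5.0)²/(2·2.2²)) = 0.181337·exp(-0.79839) = 0.0816116
Weight by the priors:
  π_A·p_A = 0.60 × 0.405468 = 0.243281
  π_B·p_B = 0.40 × 0.0816116 = 0.0326446
Normaliser: 0.243281 + 0.0326446 = 0.275925
P(Cluster A | data) ≈ 0.882

0.882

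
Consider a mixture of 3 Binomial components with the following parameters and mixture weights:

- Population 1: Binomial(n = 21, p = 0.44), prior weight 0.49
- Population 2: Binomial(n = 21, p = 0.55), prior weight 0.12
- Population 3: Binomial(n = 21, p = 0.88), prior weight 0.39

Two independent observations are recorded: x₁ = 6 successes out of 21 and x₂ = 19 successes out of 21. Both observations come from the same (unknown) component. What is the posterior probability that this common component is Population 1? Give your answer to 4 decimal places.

0.3884

P(component k | x) = w_k·f_k(x) / marginal(x), where marginal(x) = Σ_j w_j·f_j(x).
Since both observations come from the same component, the likelihood for component k is f_k(x₁)·f_k(x₂).
  L_1 = [0.0657731] × [1.10712e-05] = 7.2819e-07
  L_2 = [0.00943791] × [0.000496061] = 4.68178e-06
  L_3 = [3.88263e-10] × [0.266534] = 1.03485e-10
Unnormalised posteriors:
  w_1·L_1 = 0.49 × 7.2819e-07 = 3.56813e-07
  w_2·L_2 = 0.12 × 4.68178e-06 = 5.61814e-07
  w_3·L_3 = 0.39 × 1.03485e-10 = 4.03593e-11
Sum: 3.56813e-07 + 5.61814e-07 + 4.03593e-11 = 9.18667e-07
P(Population 1 | x₁, x₂) = 3.56813e-07 / 9.18667e-07 ≈ 0.3884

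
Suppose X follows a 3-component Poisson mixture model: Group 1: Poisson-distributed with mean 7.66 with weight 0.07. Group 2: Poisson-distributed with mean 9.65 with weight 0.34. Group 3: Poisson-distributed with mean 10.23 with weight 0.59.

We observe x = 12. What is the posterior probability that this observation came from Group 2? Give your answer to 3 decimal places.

0.328

Posterior ∝ prior × likelihood, so P(k | x) ∝ π_k f_k(x); normalise over all components.
Poisson probabilities:
  f_1 = 0.0401525
  f_2 = 0.08771
  f_3 = 0.0989323
Unnormalised posteriors:
  π_1·f_1 = 0.07 × 0.0401525 = 0.00281067
  π_2·f_2 = 0.34 × 0.08771 = 0.0298214
  π_3·f_3 = 0.59 × 0.0989323 = 0.0583701
Evidence: 0.00281067 + 0.0298214 + 0.0583701 = 0.0910021
P(Group 2 | data) ≈ 0.328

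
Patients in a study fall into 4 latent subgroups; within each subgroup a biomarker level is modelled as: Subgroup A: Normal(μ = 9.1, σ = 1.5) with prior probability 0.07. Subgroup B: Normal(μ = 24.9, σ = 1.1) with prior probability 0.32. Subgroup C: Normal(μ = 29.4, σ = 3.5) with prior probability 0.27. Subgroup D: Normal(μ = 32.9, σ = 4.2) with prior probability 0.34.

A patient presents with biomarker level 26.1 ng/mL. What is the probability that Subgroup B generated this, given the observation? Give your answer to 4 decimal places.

0.6924

P(component k | x) = P(Z=k)·f_k(x) / marginal(x), where marginal(x) = Σ_j P(Z=j)·f_j(x).
Evaluate each component's likelihood at the observed value:
  p_A = (1/(1.5·√(2π)))·exp(−(26.1−9.1)²/(2·1.5²)) = 0.265962·exp(-64.22222) = 3.41556e-29
  p_B = (1/(1.1·√(2π)))·exp(−(26.1−24.9)²/(2·1.1²)) = 0.362675·exp(-0.59504) = 0.20003
  p_C = (1/(3.5·√(2π)))·exp(−(26.1−29.4)²/(2·3.5²)) = 0.113984·exp(-0.44449) = 0.0730807
  p_D = (1/(4.2·√(2π)))·exp(−(26.1−32.9)²/(2·4.2²)) = 0.094986·exp(-1.31066) = 0.0256123
Prior × likelihood for each component:
  P(Z=A)·p_A = 0.07 × 3.41556e-29 = 2.39089e-30
  P(Z=B)·p_B = 0.32 × 0.20003 = 0.0640095
  P(Z=C)·p_C = 0.27 × 0.0730807 = 0.0197318
  P(Z=D)·p_D = 0.34 × 0.0256123 = 0.0087082
Evidence: 2.39089e-30 + 0.0640095 + 0.0197318 + 0.0087082 = 0.0924494
So the posterior for Subgroup B is 0.0640095 / 0.0924494 ≈ 0.6924.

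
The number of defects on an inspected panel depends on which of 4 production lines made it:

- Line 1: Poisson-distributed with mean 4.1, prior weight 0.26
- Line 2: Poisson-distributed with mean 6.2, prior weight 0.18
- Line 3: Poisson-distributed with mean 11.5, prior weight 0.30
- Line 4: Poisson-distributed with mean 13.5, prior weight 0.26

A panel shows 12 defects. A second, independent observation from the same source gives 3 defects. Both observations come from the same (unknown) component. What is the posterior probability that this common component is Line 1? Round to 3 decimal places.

0.114

P(component k | x) = w_k·f_k(x) / marginal(x), where marginal(x) = Σ_j w_j·f_j(x).
Since both observations come from the same component, the likelihood for component k is f_k(x₁)·f_k(x₂).
  f_1 = [0.00078066] × [0.190368] = 0.000148612
  f_2 = [0.013669] × [0.0806117] = 0.00110188
  f_3 = [0.113149] × [0.00256777] = 0.00029054
  f_4 = [0.10488] × [0.000562179] = 5.89613e-05
Multiply by the mixture weights:
  w_1·f_1 = 0.26 × 0.000148612 = 3.86392e-05
  w_2·f_2 = 0.18 × 0.00110188 = 0.000198339
  w_3·f_3 = 0.30 × 0.00029054 = 8.71621e-05
  w_4·f_4 = 0.26 × 5.89613e-05 = 1.53299e-05
Marginal: 3.86392e-05 + 0.000198339 + 8.71621e-05 + 1.53299e-05 = 0.00033947
P(Line 1 | x₁, x₂) = 3.86392e-05 / 0.00033947 ≈ 0.114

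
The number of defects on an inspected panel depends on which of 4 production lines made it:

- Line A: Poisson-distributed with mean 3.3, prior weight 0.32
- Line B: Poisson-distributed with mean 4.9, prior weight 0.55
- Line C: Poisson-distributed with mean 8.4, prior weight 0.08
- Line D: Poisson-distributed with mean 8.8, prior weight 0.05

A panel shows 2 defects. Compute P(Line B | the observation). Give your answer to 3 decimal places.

0.430

P(component k | x) = π_k·f_k(x) / marginal(x), where marginal(x) = Σ_j π_j·f_j(x).
Component likelihoods at x = 2 defects:
  f_A = 0.200829
  f_B = 0.0893962
  f_C = 0.00793332
  f_D = 0.00583638
Weight by the priors:
  π_A·f_A = 0.32 × 0.200829 = 0.0642652
  π_B·f_B = 0.55 × 0.0893962 = 0.0491679
  π_C·f_C = 0.08 × 0.00793332 = 0.000634666
  π_D·f_D = 0.05 × 0.00583638 = 0.000291819
Marginal: 0.0642652 + 0.0491679 + 0.000634666 + 0.000291819 = 0.11436
P(Line B | the observation) = 0.0491679 / 0.11436 ≈ 0.430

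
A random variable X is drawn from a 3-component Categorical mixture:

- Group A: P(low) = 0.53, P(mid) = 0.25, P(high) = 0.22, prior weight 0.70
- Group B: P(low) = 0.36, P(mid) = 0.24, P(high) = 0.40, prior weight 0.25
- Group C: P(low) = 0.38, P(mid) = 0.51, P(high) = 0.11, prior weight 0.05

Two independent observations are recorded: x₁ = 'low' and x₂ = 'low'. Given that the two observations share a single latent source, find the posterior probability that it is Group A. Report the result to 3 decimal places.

0.832

Apply Bayes' rule: the posterior for each component is proportional to its prior times its likelihood at x.
Since both observations come from the same component, the likelihood for component k is f_k(x₁)·f_k(x₂).
  p_A = [0.53] × [0.53] = 0.2809
  p_B = [0.36] × [0.36] = 0.1296
  p_C = [0.38] × [0.38] = 0.1444
Weight by the priors:
  π_A·p_A = 0.70 × 0.2809 = 0.19663
  π_B·p_B = 0.25 × 0.1296 = 0.0324
  π_C·p_C = 0.05 × 0.1444 = 0.00722
Marginal: 0.19663 + 0.0324 + 0.00722 = 0.23625
Responsibility of Group A: 0.19663 / 0.23625 ≈ 0.832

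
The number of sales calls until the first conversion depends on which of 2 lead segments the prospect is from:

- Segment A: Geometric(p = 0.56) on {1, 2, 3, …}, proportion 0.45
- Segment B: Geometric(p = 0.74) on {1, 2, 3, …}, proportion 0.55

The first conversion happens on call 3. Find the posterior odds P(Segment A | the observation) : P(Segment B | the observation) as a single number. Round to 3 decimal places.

1.773

Posterior odds = (π_i f_i(x)) / (π_j f_j(x)); the normalising sum cancels.
Geometric probabilities:
  p_A = 0.108416
  p_B = 0.050024
Odds = (0.45/0.55) × (0.108416/0.050024) = 0.818182 × 2.16728 ≈ 1.773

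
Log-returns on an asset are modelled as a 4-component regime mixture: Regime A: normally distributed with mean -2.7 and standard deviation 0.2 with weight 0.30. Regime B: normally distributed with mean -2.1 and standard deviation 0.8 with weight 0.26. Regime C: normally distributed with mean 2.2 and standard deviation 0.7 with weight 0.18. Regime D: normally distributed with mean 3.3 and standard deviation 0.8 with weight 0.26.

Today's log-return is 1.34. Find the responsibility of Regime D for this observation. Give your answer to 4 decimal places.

0.1179

Posterior ∝ prior × likelihood, so P(k | x) ∝ P(Z=k) f_k(x); normalise over all components.
Normal densities:
  p_A = (1/(0.2·√(2π)))·exp(−(1.34−-2.7)²/(2·0.2²)) = 1.994711·exp(-204.02000) = 4.95587e-89
  p_B = (1/(0.8·√(2π)))·exp(−(1.34−-2.1)²/(2·0.8²)) = 0.498678·exp(-9.24500) = 4.8169e-05
  p_C = (1/(0.7·√(2π)))·exp(−(1.34−2.2)²/(2·0.7²)) = 0.569918·exp(-0.75469) = 0.267949
  p_D = (1/(0.8·√(2π)))·exp(−(1.34−3.3)²/(2·0.8²)) = 0.498678·exp(-3.00125) = 0.0247967
Unnormalised posteriors:
  P(Z=A)·p_A = 0.30 × 4.95587e-89 = 1.48676e-89
  P(Z=B)·p_B = 0.26 × 4.8169e-05 = 1.25239e-05
  P(Z=C)·p_C = 0.18 × 0.267949 = 0.0482309
  P(Z=D)·p_D = 0.26 × 0.0247967 = 0.00644714
Marginal: 1.48676e-89 + 1.25239e-05 + 0.0482309 + 0.00644714 = 0.0546905
P(Regime D | x) = 0.00644714 / 0.0546905 ≈ 0.1179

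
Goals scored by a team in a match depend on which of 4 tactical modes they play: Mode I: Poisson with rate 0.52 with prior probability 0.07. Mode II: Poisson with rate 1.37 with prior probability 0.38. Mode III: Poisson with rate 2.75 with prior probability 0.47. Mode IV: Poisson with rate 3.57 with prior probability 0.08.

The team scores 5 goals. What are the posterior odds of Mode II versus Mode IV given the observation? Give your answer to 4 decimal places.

The posterior odds equal the prior odds times the likelihood ratio: (π_i/π_j)·(f_i(x)/f_j(x)).
Poisson probabilities:
  f_I = e^(−0.52)·0.52^5/5! = 0.000188366
  f_II = e^(−1.37)·1.37^5/5! = 0.0102197
  f_III = e^(−2.75)·2.75^5/5! = 0.0837862
  f_IV = e^(−3.57)·3.57^5/5! = 0.136059
Posterior odds = (π_II·f_II) / (π_IV·f_IV) = (0.38·0.0102197) / (0.08·0.136059) = 0.00388349 / 0.0108848 ≈ 0.3568

0.3568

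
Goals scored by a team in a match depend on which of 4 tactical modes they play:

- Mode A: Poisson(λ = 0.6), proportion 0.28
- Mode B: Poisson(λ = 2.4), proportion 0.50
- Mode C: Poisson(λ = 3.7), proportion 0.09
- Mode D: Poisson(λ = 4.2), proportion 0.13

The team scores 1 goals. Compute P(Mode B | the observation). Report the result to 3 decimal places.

0.501

By Bayes' theorem, P(k | x) = P(Z=k) f_k(x) / Σ_j P(Z=j) f_j(x).
Evaluate each component's likelihood at the observed value:
  L_A = 0.329287
  L_B = 0.217723
  L_C = 0.091477
  L_D = 0.0629814
Multiply by the mixture weights:
  P(Z=A)·L_A = 0.28 × 0.329287 = 0.0922004
  P(Z=B)·L_B = 0.50 × 0.217723 = 0.108862
  P(Z=C)·L_C = 0.09 × 0.091477 = 0.00823293
  P(Z=D)·L_D = 0.13 × 0.0629814 = 0.00818758
Evidence: 0.0922004 + 0.108862 + 0.00823293 + 0.00818758 = 0.217482
So the posterior for Mode B is 0.108862 / 0.217482 ≈ 0.501.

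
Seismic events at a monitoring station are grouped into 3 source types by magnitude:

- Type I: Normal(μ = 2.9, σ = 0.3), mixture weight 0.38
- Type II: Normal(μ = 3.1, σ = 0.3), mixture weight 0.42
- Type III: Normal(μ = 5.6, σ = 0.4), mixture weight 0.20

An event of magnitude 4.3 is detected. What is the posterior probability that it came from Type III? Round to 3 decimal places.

0.838

Apply Bayes' rule: the posterior for each component is proportional to its prior times its likelihood at x.
Evaluate each component's likelihood at the observed value:
  L_I = (1/(0.3·√(2π)))·exp(−(4.3−2.9)²/(2·0.3²)) = 1.329808·exp(-10.88889) = 2.48202e-05
  L_II = (1/(0.3·√(2π)))·exp(−(4.3−3.1)²/(2·0.3²)) = 1.329808·exp(-8.00000) = 0.000446101
  L_III = (1/(0.4·√(2π)))·exp(−(4.3−5.6)²/(2·0.4²)) = 0.997356·exp(-5.28125) = 0.00507262
Prior × likelihood for each component:
  π_I·L_I = 0.38 × 2.48202e-05 = 9.43166e-06
  π_II·L_II = 0.42 × 0.000446101 = 0.000187362
  π_III·L_III = 0.20 × 0.00507262 = 0.00101452
Normaliser: 9.43166e-06 + 0.000187362 + 0.00101452 = 0.00121132
P(Type III | 4.3) = 0.00101452 / 0.00121132 ≈ 0.838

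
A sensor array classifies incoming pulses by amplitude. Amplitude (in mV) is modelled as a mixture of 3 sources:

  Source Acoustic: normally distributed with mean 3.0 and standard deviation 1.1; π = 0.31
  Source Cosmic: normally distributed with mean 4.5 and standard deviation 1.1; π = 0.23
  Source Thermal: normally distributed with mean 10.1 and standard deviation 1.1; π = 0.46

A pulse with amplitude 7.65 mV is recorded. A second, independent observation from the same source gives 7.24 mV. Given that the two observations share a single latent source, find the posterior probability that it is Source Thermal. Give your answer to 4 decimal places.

Apply Bayes' rule: the posterior for each component is proportional to its prior times its likelihood at x.
Since both observations come from the same component, the likelihood for component k is f_k(x₁)·f_k(x₂).
  p_Acoustic = [(1/(1.1·√(2π)))·exp(−(7.65−3.0)²/(2·1.1²)) = 0.362675·exp(-8.93492) = 4.77675e-05] × [0.000215401] = 1.02892e-08
  p_Cosmic = [(1/(1.1·√(2π)))·exp(−(7.65−4.5)²/(2·1.1²)) = 0.362675·exp(-4.10021) = 0.00600925] × [0.0163004] = 9.79535e-05
  p_Thermal = [(1/(1.1·√(2π)))·exp(−(7.65−10.1)²/(2·1.1²)) = 0.362675·exp(-2.48037) = 0.0303603] × [0.0123482] = 0.000374893
Weight by the priors:
  w_Acoustic·p_Acoustic = 0.31 × 1.02892e-08 = 3.18964e-09
  w_Cosmic·p_Cosmic = 0.23 × 9.79535e-05 = 2.25293e-05
  w_Thermal·p_Thermal = 0.46 × 0.000374893 = 0.000172451
Denominator: 3.18964e-09 + 2.25293e-05 + 0.000172451 = 0.000194983
P(Source Thermal | data) = 0.000172451 / 0.000194983 ≈ 0.8844

0.8844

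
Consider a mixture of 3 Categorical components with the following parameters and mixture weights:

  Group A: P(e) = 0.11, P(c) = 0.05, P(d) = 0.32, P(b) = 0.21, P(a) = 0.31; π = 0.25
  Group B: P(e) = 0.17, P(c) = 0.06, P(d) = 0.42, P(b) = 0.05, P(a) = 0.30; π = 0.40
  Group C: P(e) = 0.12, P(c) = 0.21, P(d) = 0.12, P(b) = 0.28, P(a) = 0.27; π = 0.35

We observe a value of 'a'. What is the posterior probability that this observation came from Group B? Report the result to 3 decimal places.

P(component k | x) = π_k·f_k(x) / marginal(x), where marginal(x) = Σ_j π_j·f_j(x).
Evaluate each component's likelihood at the observed value:
  p_A = P(a | comp) = 0.31
  p_B = P(a | comp) = 0.30
  p_C = P(a | comp) = 0.27
Multiply by the mixture weights:
  π_A·p_A = 0.25 × 0.31 = 0.0775
  π_B·p_B = 0.40 × 0.3 = 0.12
  π_C·p_C = 0.35 × 0.27 = 0.0945
Sum: 0.0775 + 0.12 + 0.0945 = 0.292
P(Group B | the observation) ≈ 0.411

0.411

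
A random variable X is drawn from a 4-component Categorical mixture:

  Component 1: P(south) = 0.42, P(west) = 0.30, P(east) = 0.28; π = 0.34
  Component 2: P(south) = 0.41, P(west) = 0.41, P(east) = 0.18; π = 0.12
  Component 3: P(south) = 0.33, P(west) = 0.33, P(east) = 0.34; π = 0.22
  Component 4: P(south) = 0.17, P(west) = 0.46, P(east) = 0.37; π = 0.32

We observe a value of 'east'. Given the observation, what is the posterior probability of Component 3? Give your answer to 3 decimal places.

By Bayes' theorem, P(k | x) = P(Z=k) f_k(x) / Σ_j P(Z=j) f_j(x).
Evaluate each component's likelihood at the observed value:
  p_1 = 0.28
  p_2 = 0.18
  p_3 = 0.34
  p_4 = 0.37
Weight by the priors:
  P(Z=1)·p_1 = 0.34 × 0.28 = 0.0952
  P(Z=2)·p_2 = 0.12 × 0.18 = 0.0216
  P(Z=3)·p_3 = 0.22 × 0.34 = 0.0748
  P(Z=4)·p_4 = 0.32 × 0.37 = 0.1184
Marginal: 0.0952 + 0.0216 + 0.0748 + 0.1184 = 0.31
P(Component 3 | the observation) = 0.0748 / 0.31 ≈ 0.241

0.241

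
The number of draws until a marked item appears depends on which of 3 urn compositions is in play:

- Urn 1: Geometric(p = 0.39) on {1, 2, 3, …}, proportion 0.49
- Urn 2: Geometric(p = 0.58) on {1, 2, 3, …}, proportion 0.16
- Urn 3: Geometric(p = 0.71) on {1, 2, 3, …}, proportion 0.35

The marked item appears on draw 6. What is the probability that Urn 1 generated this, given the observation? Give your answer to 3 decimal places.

0.904

Apply Bayes' rule: the posterior for each component is proportional to its prior times its likelihood at x.
Component likelihoods at x = 6:
  L_1 = 0.39·(1−0.39)^5 = 0.39·0.0844596 = 0.0329393
  L_2 = 0.58·(1−0.58)^5 = 0.58·0.0130691 = 0.00758009
  L_3 = 0.71·(1−0.71)^5 = 0.71·0.00205111 = 0.00145629
Multiply by the mixture weights:
  w_1·L_1 = 0.49 × 0.0329393 = 0.0161402
  w_2·L_2 = 0.16 × 0.00758009 = 0.00121281
  w_3·L_3 = 0.35 × 0.00145629 = 0.000509702
Denominator: 0.0161402 + 0.00121281 + 0.000509702 = 0.0178628
So the posterior for Urn 1 is 0.0161402 / 0.0178628 ≈ 0.904.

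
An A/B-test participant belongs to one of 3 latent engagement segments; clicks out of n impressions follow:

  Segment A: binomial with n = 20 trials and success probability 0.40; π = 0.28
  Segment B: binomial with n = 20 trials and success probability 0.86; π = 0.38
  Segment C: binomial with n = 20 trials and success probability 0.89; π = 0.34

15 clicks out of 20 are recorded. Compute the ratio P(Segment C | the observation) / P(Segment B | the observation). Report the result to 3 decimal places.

Only the two components matter; the odds are (π_i f_i(x)) / (π_j f_j(x)).
Evaluate each component's likelihood at the observed value:
  L_A = C(20,15)·0.40^15·0.60^5 = 15504·1.07374e-06·0.07776 = 0.00129449
  L_B = C(20,15)·0.86^15·0.14^5 = 15504·0.104106·5.37824e-05 = 0.0868082
  L_C = C(20,15)·0.89^15·0.11^5 = 15504·0.174121·1.61051e-05 = 0.0434768
0.0147821 / 0.0329871 ≈ 0.448

0.448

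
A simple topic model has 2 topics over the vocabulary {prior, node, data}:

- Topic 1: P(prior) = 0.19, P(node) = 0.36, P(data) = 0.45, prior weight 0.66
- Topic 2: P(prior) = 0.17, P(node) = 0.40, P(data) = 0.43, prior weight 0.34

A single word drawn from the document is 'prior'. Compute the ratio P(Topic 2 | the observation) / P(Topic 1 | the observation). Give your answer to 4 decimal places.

The posterior odds equal the prior odds times the likelihood ratio: (w_i/w_j)·(f_i(x)/f_j(x)).
Categorical probabilities:
  L_1 = P(prior | comp) = 0.19
  L_2 = P(prior | comp) = 0.17
0.0578 / 0.1254 ≈ 0.4609

0.4609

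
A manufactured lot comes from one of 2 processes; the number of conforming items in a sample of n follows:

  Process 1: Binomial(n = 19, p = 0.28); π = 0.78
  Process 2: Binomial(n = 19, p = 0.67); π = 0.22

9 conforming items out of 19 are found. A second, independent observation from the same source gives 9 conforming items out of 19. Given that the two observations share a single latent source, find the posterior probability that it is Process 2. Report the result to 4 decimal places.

Posterior ∝ prior × likelihood, so P(k | x) ∝ w_k f_k(x); normalise over all components.
Since both observations come from the same component, the likelihood for component k is f_k(x₁)·f_k(x₂).
  p_1 = [0.0365861] × [0.0365861] = 0.00133854
  p_2 = [0.0384929] × [0.0384929] = 0.00148171
Prior × likelihood for each component:
  w_1·p_1 = 0.78 × 0.00133854 = 0.00104406
  w_2·p_2 = 0.22 × 0.00148171 = 0.000325976
Normaliser: 0.00104406 + 0.000325976 = 0.00137004
Responsibility of Process 2: 0.000325976 / 0.00137004 ≈ 0.2379

0.2379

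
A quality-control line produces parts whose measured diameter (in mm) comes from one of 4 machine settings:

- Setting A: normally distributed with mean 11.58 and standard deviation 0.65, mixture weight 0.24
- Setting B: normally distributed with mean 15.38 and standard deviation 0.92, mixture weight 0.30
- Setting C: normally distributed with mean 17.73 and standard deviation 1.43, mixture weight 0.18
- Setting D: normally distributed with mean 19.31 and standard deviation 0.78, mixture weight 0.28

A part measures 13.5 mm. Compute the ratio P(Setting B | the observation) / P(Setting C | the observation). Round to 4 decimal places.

Posterior odds = (w_i f_i(x)) / (w_j f_j(x)); the normalising sum cancels.
Evaluate each component's likelihood at the observed value:
  f_A = 0.00782244
  f_B = 0.0537475
  f_C = 0.00351183
  f_D = 4.57877e-13
0.0161242 / 0.000632129 ≈ 25.5078

25.5078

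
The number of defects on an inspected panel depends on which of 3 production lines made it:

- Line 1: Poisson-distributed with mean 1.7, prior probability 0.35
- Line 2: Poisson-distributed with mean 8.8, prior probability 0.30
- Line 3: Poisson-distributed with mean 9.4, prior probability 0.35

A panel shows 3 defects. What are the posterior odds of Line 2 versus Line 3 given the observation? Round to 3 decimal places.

1.281

Only the two components matter; the odds are (P(Z=i) f_i(x)) / (P(Z=j) f_j(x)).
Component likelihoods at x = 3 defects:
  L_1 = 0.149587
  L_2 = 0.0171201
  L_3 = 0.0114515
Odds = (0.30/0.35) × (0.0171201/0.0114515) = 0.857143 × 1.495 ≈ 1.281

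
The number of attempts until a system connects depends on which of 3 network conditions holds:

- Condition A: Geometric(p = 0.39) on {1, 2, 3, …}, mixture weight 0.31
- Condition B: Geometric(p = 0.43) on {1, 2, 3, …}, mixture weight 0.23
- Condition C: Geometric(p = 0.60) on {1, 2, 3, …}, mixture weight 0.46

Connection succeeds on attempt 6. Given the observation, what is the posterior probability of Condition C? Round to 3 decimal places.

0.149

The responsibility of component k is π_k f_k(x) divided by Σ_j π_j f_j(x).
Component likelihoods at x = 6:
  f_A = 0.0329393
  f_B = 0.0258728
  f_C = 0.006144
Weight by the priors:
  π_A·f_A = 0.31 × 0.0329393 = 0.0102112
  π_B·f_B = 0.23 × 0.0258728 = 0.00595073
  π_C·f_C = 0.46 × 0.006144 = 0.00282624
Marginal: 0.0102112 + 0.00595073 + 0.00282624 = 0.0189881
Responsibility of Condition C: 0.00282624 / 0.0189881 ≈ 0.149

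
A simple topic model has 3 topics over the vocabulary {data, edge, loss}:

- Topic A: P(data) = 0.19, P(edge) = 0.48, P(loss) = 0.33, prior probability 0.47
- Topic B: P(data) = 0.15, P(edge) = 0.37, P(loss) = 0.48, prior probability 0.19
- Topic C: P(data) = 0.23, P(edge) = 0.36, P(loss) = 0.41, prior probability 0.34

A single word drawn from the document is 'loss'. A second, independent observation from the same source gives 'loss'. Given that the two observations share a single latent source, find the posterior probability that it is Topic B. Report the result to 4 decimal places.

0.2878

Apply Bayes' rule: the posterior for each component is proportional to its prior times its likelihood at x.
Since both observations come from the same component, the likelihood for component k is f_k(x₁)·f_k(x₂).
  f_A = [0.33] × [0.33] = 0.1089
  f_B = [0.48] × [0.48] = 0.2304
  f_C = [0.41] × [0.41] = 0.1681
Weight by the priors:
  w_A·f_A = 0.47 × 0.1089 = 0.051183
  w_B·f_B = 0.19 × 0.2304 = 0.043776
  w_C·f_C = 0.34 × 0.1681 = 0.057154
Evidence: 0.051183 + 0.043776 + 0.057154 = 0.152113
Responsibility of Topic B: 0.043776 / 0.152113 ≈ 0.2878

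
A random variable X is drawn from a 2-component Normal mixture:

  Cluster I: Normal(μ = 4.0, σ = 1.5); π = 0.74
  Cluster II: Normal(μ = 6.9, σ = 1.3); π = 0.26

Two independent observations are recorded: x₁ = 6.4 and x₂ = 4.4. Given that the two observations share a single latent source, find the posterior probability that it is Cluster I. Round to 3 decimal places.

0.797

P(component k | x) = π_k·f_k(x) / marginal(x), where marginal(x) = Σ_j π_j·f_j(x).
Since both observations come from the same component, the likelihood for component k is f_k(x₁)·f_k(x₂).
  f_I = [(1/(1.5·√(2π)))·exp(−(6.4−4.0)²/(2·1.5²)) = 0.265962·exp(-1.28000) = 0.0739472] × [0.256671] = 0.0189801
  f_II = [(1/(1.3·√(2π)))·exp(−(6.4−6.9)²/(2·1.3²)) = 0.306879·exp(-0.07396) = 0.285] × [0.0482956] = 0.0137642
Weight by the priors:
  π_I·f_I = 0.74 × 0.0189801 = 0.0140453
  π_II·f_II = 0.26 × 0.0137642 = 0.0035787
Normaliser: 0.0140453 + 0.0035787 = 0.017624
P(Cluster I | x) ≈ 0.797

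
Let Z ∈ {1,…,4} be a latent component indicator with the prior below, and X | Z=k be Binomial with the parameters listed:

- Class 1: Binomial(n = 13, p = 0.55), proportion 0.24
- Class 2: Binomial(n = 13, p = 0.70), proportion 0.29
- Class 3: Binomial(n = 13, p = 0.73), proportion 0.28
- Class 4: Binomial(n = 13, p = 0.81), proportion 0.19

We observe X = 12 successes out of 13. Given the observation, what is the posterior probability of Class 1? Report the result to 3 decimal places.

The responsibility of component k is P(Z=k) f_k(x) divided by Σ_j P(Z=j) f_j(x).
Component likelihoods at x = 12 successes out of 13:
  p_1 = 0.00448237
  p_2 = 0.053981
  p_3 = 0.0803862
  p_4 = 0.197023
Multiply by the mixture weights:
  P(Z=1)·p_1 = 0.24 × 0.00448237 = 0.00107577
  P(Z=2)·p_2 = 0.29 × 0.053981 = 0.0156545
  P(Z=3)·p_3 = 0.28 × 0.0803862 = 0.0225081
  P(Z=4)·p_4 = 0.19 × 0.197023 = 0.0374344
Evidence: 0.00107577 + 0.0156545 + 0.0225081 + 0.0374344 = 0.0766728
P(Class 1 | data) = 0.00107577 / 0.0766728 ≈ 0.014

0.014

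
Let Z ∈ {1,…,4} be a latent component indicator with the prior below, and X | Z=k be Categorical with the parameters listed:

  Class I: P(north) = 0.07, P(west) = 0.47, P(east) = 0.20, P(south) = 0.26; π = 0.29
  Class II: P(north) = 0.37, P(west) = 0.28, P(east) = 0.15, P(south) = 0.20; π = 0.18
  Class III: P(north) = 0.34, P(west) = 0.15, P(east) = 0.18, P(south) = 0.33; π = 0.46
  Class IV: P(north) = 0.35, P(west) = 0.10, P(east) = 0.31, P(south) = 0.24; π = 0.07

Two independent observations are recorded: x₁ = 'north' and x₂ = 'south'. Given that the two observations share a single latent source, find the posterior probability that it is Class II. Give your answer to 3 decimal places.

0.175

By Bayes' theorem, P(k | x) = π_k f_k(x) / Σ_j π_j f_j(x).
Since both observations come from the same component, the likelihood for component k is f_k(x₁)·f_k(x₂).
  p_I = [P(north | comp) = 0.07] × [0.26] = 0.0182
  p_II = [P(north | comp) = 0.37] × [0.2] = 0.074
  p_III = [P(north | comp) = 0.34] × [0.33] = 0.1122
  p_IV = [P(north | comp) = 0.35] × [0.24] = 0.084
Multiply by the mixture weights:
  π_I·p_I = 0.29 × 0.0182 = 0.005278
  π_II·p_II = 0.18 × 0.074 = 0.01332
  π_III·p_III = 0.46 × 0.1122 = 0.051612
  π_IV·p_IV = 0.07 × 0.084 = 0.00588
Denominator: 0.005278 + 0.01332 + 0.051612 + 0.00588 = 0.07609
P(Class II | x₁, x₂) ≈ 0.175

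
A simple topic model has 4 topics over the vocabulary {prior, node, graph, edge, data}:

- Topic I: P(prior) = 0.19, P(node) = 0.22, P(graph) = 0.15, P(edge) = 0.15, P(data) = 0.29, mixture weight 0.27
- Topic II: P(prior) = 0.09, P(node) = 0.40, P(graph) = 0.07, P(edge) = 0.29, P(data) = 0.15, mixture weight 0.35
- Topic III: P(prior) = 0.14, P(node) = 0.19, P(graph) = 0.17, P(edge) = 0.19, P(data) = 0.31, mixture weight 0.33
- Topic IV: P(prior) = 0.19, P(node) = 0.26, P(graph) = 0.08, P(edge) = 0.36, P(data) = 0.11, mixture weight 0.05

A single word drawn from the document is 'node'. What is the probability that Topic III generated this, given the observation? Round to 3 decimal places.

0.228

The responsibility of component k is w_k f_k(x) divided by Σ_j w_j f_j(x).
Categorical probabilities:
  f_I = P(node | comp) = 0.22
  f_II = P(node | comp) = 0.40
  f_III = P(node | comp) = 0.19
  f_IV = P(node | comp) = 0.26
Weight by the priors:
  w_I·f_I = 0.27 × 0.22 = 0.0594
  w_II·f_II = 0.35 × 0.4 = 0.14
  w_III·f_III = 0.33 × 0.19 = 0.0627
  w_IV·f_IV = 0.05 × 0.26 = 0.013
Sum: 0.0594 + 0.14 + 0.0627 + 0.013 = 0.2751
So the posterior for Topic III is 0.0627 / 0.2751 ≈ 0.228.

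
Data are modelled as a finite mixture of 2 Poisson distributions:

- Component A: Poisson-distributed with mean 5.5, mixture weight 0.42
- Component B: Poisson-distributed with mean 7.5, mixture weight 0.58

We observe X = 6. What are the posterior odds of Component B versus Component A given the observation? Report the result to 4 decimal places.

1.2017

Since P(k|x) ∝ P(Z=k) f_k(x), the posterior odds are P(Z=i) f_i(x) / (P(Z=j) f_j(x)).
Poisson probabilities:
  f_A = 0.157117
  f_B = 0.136718
Posterior odds = (P(Z=B)·f_B) / (P(Z=A)·f_A) = (0.58·0.136718) / (0.42·0.157117) = 0.0792966 / 0.0659893 ≈ 1.2017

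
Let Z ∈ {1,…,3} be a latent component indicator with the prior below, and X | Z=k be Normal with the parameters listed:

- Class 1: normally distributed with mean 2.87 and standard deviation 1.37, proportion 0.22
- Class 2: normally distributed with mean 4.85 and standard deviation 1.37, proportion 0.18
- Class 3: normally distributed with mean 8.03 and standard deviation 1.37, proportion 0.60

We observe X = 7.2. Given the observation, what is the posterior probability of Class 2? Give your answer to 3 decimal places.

Apply Bayes' rule: the posterior for each component is proportional to its prior times its likelihood at x.
Evaluate each component's likelihood at the observed value:
  L_1 = (1/(1.37·√(2π)))·exp(−(7.2−2.87)²/(2·1.37²)) = 0.291199·exp(-4.99465) = 0.00197262
  L_2 = (1/(1.37·√(2π)))·exp(−(7.2−4.85)²/(2·1.37²)) = 0.291199·exp(-1.47118) = 0.0668753
  L_3 = (1/(1.37·√(2π)))·exp(−(7.2−8.03)²/(2·1.37²)) = 0.291199·exp(-0.18352) = 0.242375
Unnormalised posteriors:
  π_1·L_1 = 0.22 × 0.00197262 = 0.000433976
  π_2·L_2 = 0.18 × 0.0668753 = 0.0120376
  π_3·L_3 = 0.60 × 0.242375 = 0.145425
Normaliser: 0.000433976 + 0.0120376 + 0.145425 = 0.157896
So the posterior for Class 2 is 0.0120376 / 0.157896 ≈ 0.076.

0.076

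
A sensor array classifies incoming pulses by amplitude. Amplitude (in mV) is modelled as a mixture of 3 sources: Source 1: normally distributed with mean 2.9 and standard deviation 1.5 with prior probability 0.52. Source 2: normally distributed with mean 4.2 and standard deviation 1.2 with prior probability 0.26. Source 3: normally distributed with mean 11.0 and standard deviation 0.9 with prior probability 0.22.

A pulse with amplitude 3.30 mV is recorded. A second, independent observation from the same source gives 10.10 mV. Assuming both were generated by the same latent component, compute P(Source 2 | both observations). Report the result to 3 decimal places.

0.257

Apply Bayes' rule: the posterior for each component is proportional to its prior times its likelihood at x.
Since both observations come from the same component, the likelihood for component k is f_k(x₁)·f_k(x₂).
  L_1 = [(1/(1.5·√(2π)))·exp(−(3.30−2.9)²/(2·1.5²)) = 0.265962·exp(-0.03556) = 0.256671] × [2.64087e-06] = 6.77834e-07
  L_2 = [(1/(1.2·√(2π)))·exp(−(3.30−4.2)²/(2·1.2²)) = 0.332452·exp(-0.28125) = 0.250948] × [1.87282e-06] = 4.6998e-07
  L_3 = [(1/(0.9·√(2π)))·exp(−(3.30−11.0)²/(2·0.9²)) = 0.443269·exp(-36.59877) = 5.6497e-17] × [0.268856] = 1.51896e-17
Multiply by the mixture weights:
  P(Z=1)·L_1 = 0.52 × 6.77834e-07 = 3.52474e-07
  P(Z=2)·L_2 = 0.26 × 4.6998e-07 = 1.22195e-07
  P(Z=3)·L_3 = 0.22 × 1.51896e-17 = 3.34171e-18
Denominator: 3.52474e-07 + 1.22195e-07 + 3.34171e-18 = 4.74669e-07
Responsibility of Source 2: 1.22195e-07 / 4.74669e-07 ≈ 0.257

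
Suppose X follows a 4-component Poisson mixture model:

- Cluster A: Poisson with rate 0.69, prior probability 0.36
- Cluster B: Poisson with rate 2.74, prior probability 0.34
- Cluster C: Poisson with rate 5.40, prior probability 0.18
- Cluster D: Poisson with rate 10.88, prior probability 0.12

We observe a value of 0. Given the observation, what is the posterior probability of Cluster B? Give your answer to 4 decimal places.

By Bayes' theorem, P(k | x) = w_k f_k(x) / Σ_j w_j f_j(x).
Component likelihoods at x = 0:
  L_A = e^(−0.69)·0.69^0/0! = 0.501576
  L_B = e^(−2.74)·2.74^0/0! = 0.0645703
  L_C = e^(−5.40)·5.40^0/0! = 0.00451658
  L_D = e^(−10.88)·10.88^0/0! = 1.88311e-05
Weight by the priors:
  w_A·L_A = 0.36 × 0.501576 = 0.180567
  w_B·L_B = 0.34 × 0.0645703 = 0.0219539
  w_C·L_C = 0.18 × 0.00451658 = 0.000812985
  w_D·L_D = 0.12 × 1.88311e-05 = 2.25973e-06
Evidence: 0.180567 + 0.0219539 + 0.000812985 + 2.25973e-06 = 0.203337
P(Cluster B | the observation) ≈ 0.1080

0.1080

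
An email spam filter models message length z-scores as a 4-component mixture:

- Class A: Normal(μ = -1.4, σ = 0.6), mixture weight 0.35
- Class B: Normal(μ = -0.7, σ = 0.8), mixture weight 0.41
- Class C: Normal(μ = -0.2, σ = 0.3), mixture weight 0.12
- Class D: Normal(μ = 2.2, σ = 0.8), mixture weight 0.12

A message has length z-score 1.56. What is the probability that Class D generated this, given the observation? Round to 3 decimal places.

Posterior ∝ prior × likelihood, so P(k | x) ∝ π_k f_k(x); normalise over all components.
Component likelihoods at x = 1.56:
  p_A = (1/(0.6·√(2π)))·exp(−(1.56−-1.4)²/(2·0.6²)) = 0.664904·exp(-12.16889) = 3.45046e-06
  p_B = (1/(0.8·√(2π)))·exp(−(1.56−-0.7)²/(2·0.8²)) = 0.498678·exp(-3.99031) = 0.00922252
  p_C = (1/(0.3·√(2π)))·exp(−(1.56−-0.2)²/(2·0.3²)) = 1.329808·exp(-17.20889) = 4.46749e-08
  p_D = (1/(0.8·√(2π)))·exp(−(1.56−2.2)²/(2·0.8²)) = 0.498678·exp(-0.32000) = 0.362114
Unnormalised posteriors:
  π_A·p_A = 0.35 × 3.45046e-06 = 1.20766e-06
  π_B·p_B = 0.41 × 0.00922252 = 0.00378123
  π_C·p_C = 0.12 × 4.46749e-08 = 5.36098e-09
  π_D·p_D = 0.12 × 0.362114 = 0.0434537
Marginal: 1.20766e-06 + 0.00378123 + 5.36098e-09 + 0.0434537 = 0.0472362
Responsibility of Class D: 0.0434537 / 0.0472362 ≈ 0.920

0.920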